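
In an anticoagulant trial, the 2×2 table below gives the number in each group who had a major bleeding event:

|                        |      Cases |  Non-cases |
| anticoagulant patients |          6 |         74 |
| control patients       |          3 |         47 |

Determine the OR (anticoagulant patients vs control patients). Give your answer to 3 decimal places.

OR = (6 × 47) / (74 × 3) = 282/222 ≈ 1.270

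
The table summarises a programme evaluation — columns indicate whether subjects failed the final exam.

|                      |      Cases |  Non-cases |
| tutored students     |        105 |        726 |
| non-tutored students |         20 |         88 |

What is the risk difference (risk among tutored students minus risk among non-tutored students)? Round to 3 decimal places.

risk, tutored students = 105/831 = 0.1264
risk, non-tutored students = 20/108 = 0.1852
risk difference = 0.1264 − 0.1852 = -0.059

-0.059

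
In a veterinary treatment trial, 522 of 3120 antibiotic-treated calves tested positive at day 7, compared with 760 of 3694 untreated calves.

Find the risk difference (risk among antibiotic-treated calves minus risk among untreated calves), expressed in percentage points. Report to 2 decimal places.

RD ≈ -3.84

risk, antibiotic-treated calves = 522/3120 = 0.1673
risk, untreated calves = 760/3694 = 0.2057
risk difference = 0.1673 − 0.2057 = -0.0384 → -3.84 percentage points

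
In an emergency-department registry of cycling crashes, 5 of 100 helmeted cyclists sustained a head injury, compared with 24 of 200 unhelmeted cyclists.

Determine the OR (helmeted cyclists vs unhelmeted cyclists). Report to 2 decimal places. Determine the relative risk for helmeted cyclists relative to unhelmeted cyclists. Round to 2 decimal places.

OR = (5 × 176) / (95 × 24) = 880/2280 ≈ 0.39
risk, helmeted cyclists = 5/100 = 0.0500
risk, unhelmeted cyclists = 24/200 = 0.1200
RR = 0.0500 / 0.1200 = 0.42

OR = 0.39; RR = 0.42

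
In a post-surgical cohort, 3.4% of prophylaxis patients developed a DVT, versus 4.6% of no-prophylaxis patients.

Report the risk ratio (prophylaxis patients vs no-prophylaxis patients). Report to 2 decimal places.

RR = 0.03400 / 0.04600 = 0.74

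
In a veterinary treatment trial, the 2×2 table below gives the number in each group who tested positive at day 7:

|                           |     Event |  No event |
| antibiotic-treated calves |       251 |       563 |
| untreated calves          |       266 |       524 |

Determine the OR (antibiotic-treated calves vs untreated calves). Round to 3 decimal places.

OR = (251 × 524) / (563 × 266) = 131524/149758 ≈ 0.878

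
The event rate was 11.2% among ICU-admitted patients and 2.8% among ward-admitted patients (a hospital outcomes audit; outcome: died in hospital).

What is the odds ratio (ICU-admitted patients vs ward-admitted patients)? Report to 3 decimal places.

OR ≈ 4.378

odds, ICU-admitted patients = 0.11200/0.88800 = 0.12613
odds, ward-admitted patients = 0.02800/0.97200 = 0.02881
OR = 0.12613 / 0.02881 = 4.378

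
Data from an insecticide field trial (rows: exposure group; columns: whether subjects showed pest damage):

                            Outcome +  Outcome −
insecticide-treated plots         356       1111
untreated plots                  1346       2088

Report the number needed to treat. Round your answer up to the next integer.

risk, insecticide-treated plots = 356/1467 = 0.242672
risk, untreated plots = 1346/3434 = 0.391963
absolute risk difference = 0.149291
1 / 0.149291 = 6.698 → round up → 7

7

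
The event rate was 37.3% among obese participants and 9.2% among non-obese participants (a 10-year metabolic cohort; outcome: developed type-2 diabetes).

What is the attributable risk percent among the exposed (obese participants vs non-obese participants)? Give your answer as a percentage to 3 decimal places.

AR% = (0.3730 − 0.0920) / 0.3730 = 0.7534 → 75.335%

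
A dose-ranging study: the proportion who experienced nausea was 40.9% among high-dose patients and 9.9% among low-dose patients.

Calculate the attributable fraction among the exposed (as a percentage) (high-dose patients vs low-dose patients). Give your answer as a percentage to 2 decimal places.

AR% = (0.4090 − 0.0990) / 0.4090 = 0.7579 → 75.79%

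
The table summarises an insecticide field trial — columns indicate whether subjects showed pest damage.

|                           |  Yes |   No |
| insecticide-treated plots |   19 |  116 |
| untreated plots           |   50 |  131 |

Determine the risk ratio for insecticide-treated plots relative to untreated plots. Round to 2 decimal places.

RR ≈ 0.51

risk, insecticide-treated plots = 19/135 = 0.1407
risk, untreated plots = 50/181 = 0.2762
RR = 0.1407 / 0.2762 = 0.51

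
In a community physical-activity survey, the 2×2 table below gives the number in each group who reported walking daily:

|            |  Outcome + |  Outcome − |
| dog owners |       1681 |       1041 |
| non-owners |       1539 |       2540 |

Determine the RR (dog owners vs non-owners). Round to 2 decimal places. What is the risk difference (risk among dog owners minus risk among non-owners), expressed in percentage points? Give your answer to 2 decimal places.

RR = 1.64; RD = 24.03

risk, dog owners = 1681/2722 = 0.6176
risk, non-owners = 1539/4079 = 0.3773
RR = 0.6176 / 0.3773 = 1.64
risk difference = 0.6176 − 0.3773 = 0.2403 → 24.03 percentage points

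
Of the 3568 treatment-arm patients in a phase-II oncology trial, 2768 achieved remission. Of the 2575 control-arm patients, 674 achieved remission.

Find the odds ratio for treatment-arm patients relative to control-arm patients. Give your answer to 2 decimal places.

OR = (2768 × 1901) / (800 × 674) = 5261968/539200 ≈ 9.76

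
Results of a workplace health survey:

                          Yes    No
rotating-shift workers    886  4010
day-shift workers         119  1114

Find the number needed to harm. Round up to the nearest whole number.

risk, rotating-shift workers = 886/4896 = 0.180964
risk, day-shift workers = 119/1233 = 0.096513
absolute risk difference = 0.084451
1 / 0.084451 = 11.841 → round up → 12

NNH = 12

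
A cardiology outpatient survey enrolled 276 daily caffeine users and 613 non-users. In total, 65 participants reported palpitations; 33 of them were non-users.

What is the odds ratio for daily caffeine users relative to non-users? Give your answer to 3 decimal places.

daily caffeine users with the outcome: 65 − 33 = 32
daily caffeine users without the outcome: 276 − 32 = 244
non-users without the outcome: 613 − 33 = 580
OR = (32 × 580) / (244 × 33) = 18560/8052 ≈ 2.305

OR ≈ 2.305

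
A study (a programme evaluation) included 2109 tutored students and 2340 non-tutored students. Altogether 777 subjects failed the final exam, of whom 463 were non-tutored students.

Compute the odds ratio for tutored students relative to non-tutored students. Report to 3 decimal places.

OR = 0.709

tutored students with the outcome: 777 − 463 = 314
tutored students without the outcome: 2109 − 314 = 1795
non-tutored students without the outcome: 2340 − 463 = 1877
OR = (314 × 1877) / (1795 × 463) = 589378/831085 ≈ 0.709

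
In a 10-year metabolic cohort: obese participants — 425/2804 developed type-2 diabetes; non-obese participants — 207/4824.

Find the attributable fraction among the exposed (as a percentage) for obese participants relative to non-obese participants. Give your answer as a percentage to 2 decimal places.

AR%: 71.69%

risk, obese participants = 425/2804 = 0.15157
risk, non-obese participants = 207/4824 = 0.04291
AR% = (0.15157 − 0.04291) / 0.15157 = 0.7169 → 71.69%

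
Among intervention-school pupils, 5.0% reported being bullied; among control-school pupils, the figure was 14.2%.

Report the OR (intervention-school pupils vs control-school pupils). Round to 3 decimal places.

0.318

odds, intervention-school pupils = 0.0500/0.9500 = 0.0526
odds, control-school pupils = 0.1420/0.8580 = 0.1655
OR = 0.0526 / 0.1655 = 0.318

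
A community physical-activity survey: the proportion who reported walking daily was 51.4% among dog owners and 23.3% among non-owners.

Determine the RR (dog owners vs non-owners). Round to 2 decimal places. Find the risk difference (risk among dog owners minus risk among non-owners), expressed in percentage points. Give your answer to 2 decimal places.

RR = 0.5140 / 0.2330 = 2.21
risk difference = 0.5140 − 0.2330 = 0.2810 → 28.10 percentage points

RR = 2.21; RD = 28.10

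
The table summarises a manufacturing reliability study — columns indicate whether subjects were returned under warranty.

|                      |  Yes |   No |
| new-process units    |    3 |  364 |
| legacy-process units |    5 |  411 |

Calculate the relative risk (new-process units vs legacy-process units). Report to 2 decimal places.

RR: 0.68

risk, new-process units = 3/367 = 0.00817
risk, legacy-process units = 5/416 = 0.01202
RR = 0.00817 / 0.01202 = 0.68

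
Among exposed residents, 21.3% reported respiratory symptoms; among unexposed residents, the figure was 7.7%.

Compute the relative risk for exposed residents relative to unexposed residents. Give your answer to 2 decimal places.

RR = 0.2130 / 0.0770 = 2.77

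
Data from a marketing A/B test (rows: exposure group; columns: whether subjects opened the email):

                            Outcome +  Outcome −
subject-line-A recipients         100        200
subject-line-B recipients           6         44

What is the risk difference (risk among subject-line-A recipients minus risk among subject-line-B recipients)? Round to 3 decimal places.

0.213

risk, subject-line-A recipients = 100/300 = 0.3333
risk, subject-line-B recipients = 6/50 = 0.1200
risk difference = 0.3333 − 0.1200 = 0.213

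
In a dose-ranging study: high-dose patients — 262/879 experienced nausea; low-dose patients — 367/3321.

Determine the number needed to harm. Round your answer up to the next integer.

NNH ≈ 6

risk, high-dose patients = 262/879 = 0.298066
risk, low-dose patients = 367/3321 = 0.110509
absolute risk difference = 0.187557
1 / 0.187557 = 5.332 → round up → 6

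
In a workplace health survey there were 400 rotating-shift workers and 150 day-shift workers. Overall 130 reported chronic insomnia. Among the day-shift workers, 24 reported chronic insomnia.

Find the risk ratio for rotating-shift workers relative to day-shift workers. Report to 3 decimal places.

rotating-shift workers with the outcome: 130 − 24 = 106
rotating-shift workers without the outcome: 400 − 106 = 294
day-shift workers without the outcome: 150 − 24 = 126
risk, rotating-shift workers = 106/400 = 0.2650
risk, day-shift workers = 24/150 = 0.1600
RR = 0.2650 / 0.1600 = 1.656

RR ≈ 1.656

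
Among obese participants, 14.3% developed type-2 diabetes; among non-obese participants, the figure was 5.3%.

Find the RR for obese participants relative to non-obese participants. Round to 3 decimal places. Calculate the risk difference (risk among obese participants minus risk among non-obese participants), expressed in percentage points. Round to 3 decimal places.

RR = 0.1430 / 0.0530 = 2.698
risk difference = 0.1430 − 0.0530 = 0.0900 → 9.000 percentage points

RR = 2.698; RD = 9.000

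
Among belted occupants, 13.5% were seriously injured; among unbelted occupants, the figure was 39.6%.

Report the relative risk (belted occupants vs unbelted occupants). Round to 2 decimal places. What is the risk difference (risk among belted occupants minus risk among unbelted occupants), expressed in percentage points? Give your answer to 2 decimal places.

RR = 0.1350 / 0.3960 = 0.34
risk difference = 0.1350 − 0.3960 = -0.2610 → -26.10 percentage points

RR = 0.34; RD = -26.10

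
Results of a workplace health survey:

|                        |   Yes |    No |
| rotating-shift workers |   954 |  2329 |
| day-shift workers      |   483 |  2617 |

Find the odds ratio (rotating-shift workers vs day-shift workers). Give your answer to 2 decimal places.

OR = (954 × 2617) / (2329 × 483) = 2496618/1124907 ≈ 2.22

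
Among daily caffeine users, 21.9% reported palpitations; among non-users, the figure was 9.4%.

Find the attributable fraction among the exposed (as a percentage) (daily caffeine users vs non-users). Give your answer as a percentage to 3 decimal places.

AR% = (0.2190 − 0.0940) / 0.2190 = 0.5708 → 57.078%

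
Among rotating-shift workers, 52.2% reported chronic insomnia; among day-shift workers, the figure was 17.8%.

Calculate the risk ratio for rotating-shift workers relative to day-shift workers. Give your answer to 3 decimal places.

RR = 0.5220 / 0.1780 = 2.933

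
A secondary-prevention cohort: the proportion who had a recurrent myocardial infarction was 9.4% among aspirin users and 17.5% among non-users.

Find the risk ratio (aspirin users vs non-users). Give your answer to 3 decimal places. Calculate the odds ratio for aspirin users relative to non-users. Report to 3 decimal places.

RR = 0.0940 / 0.1750 = 0.537
odds, aspirin users = 0.0940/0.9060 = 0.1038
odds, non-users = 0.1750/0.8250 = 0.2121
OR = 0.1038 / 0.2121 = 0.489

RR = 0.537; OR = 0.489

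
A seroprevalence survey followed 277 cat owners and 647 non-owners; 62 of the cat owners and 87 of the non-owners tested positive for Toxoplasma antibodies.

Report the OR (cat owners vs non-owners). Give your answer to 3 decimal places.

1.856

odds, cat owners = 62/215 = 0.2884
odds, non-owners = 87/560 = 0.1554
OR = 0.2884 / 0.1554 = 1.856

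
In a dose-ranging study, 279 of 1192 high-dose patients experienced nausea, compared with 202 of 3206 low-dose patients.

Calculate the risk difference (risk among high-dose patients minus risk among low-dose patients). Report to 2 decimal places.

risk, high-dose patients = 279/1192 = 0.2341
risk, low-dose patients = 202/3206 = 0.0630
risk difference = 0.2341 − 0.0630 = 0.17

RD ≈ 0.17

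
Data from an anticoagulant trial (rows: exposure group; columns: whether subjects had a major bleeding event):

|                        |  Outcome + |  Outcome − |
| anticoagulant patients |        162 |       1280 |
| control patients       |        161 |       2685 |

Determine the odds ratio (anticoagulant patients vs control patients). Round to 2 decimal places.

OR = (162 × 2685) / (1280 × 161) = 434970/206080 ≈ 2.11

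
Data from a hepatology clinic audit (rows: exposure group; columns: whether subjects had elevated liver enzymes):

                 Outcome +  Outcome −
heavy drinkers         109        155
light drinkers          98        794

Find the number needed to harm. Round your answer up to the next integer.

risk, heavy drinkers = 109/264 = 0.412879
risk, light drinkers = 98/892 = 0.109865
absolute risk difference = 0.303013
1 / 0.303013 = 3.300 → round up → 4

NNH: 4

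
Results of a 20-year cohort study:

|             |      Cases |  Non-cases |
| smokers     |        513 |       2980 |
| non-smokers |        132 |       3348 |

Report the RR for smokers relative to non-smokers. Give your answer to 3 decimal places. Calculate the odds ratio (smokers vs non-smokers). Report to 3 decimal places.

risk, smokers = 513/3493 = 0.14687
risk, non-smokers = 132/3480 = 0.03793
RR = 0.14687 / 0.03793 = 3.872
odds, smokers = 513/2980 = 0.17215
odds, non-smokers = 132/3348 = 0.03943
OR = 0.17215 / 0.03943 = 4.366

RR = 3.872; OR = 4.366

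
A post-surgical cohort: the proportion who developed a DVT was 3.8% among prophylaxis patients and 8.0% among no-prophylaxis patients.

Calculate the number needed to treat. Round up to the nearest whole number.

absolute risk difference = 0.042000
1 / 0.042000 = 23.810 → round up → 24

NNT ≈ 24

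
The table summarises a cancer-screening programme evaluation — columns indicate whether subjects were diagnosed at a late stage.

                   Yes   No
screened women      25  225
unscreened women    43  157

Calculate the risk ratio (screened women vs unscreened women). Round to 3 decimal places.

risk, screened women = 25/250 = 0.1000
risk, unscreened women = 43/200 = 0.2150
RR = 0.1000 / 0.2150 = 0.465

RR: 0.465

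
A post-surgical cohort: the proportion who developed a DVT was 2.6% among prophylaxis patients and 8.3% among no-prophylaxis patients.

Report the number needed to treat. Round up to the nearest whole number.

18

absolute risk difference = 0.057000
1 / 0.057000 = 17.544 → round up → 18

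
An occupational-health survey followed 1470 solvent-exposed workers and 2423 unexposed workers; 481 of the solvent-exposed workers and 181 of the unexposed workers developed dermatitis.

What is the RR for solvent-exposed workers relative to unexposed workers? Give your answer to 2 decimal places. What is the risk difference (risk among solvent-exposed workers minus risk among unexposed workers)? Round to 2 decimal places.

RR = 4.38; RD = 0.25

risk, solvent-exposed workers = 481/1470 = 0.3272
risk, unexposed workers = 181/2423 = 0.0747
RR = 0.3272 / 0.0747 = 4.38
risk difference = 0.3272 − 0.0747 = 0.25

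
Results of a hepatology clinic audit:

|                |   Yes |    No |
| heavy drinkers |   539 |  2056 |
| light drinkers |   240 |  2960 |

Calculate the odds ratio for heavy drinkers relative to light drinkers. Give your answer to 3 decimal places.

OR = (539 × 2960) / (2056 × 240) = 1595440/493440 ≈ 3.233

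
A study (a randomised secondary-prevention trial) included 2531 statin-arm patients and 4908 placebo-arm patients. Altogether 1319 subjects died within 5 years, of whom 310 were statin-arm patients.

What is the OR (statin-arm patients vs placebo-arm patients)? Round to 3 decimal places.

statin-arm patients without the outcome: 2531 − 310 = 2221
placebo-arm patients with the outcome: 1319 − 310 = 1009
placebo-arm patients without the outcome: 4908 − 1009 = 3899
OR = (310 × 3899) / (2221 × 1009) = 1208690/2240989 ≈ 0.539

0.539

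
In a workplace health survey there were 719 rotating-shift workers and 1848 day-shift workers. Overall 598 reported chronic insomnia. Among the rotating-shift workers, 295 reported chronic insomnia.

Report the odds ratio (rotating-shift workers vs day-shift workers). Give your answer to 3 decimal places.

rotating-shift workers without the outcome: 719 − 295 = 424
day-shift workers with the outcome: 598 − 295 = 303
day-shift workers without the outcome: 1848 − 303 = 1545
OR = (295 × 1545) / (424 × 303) = 455775/128472 ≈ 3.548

OR ≈ 3.548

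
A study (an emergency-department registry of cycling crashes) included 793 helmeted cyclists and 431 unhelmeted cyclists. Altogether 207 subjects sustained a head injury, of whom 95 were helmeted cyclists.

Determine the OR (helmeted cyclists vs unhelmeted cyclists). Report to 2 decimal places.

OR: 0.39

helmeted cyclists without the outcome: 793 − 95 = 698
unhelmeted cyclists with the outcome: 207 − 95 = 112
unhelmeted cyclists without the outcome: 431 − 112 = 319
OR = (95 × 319) / (698 × 112) = 30305/78176 ≈ 0.39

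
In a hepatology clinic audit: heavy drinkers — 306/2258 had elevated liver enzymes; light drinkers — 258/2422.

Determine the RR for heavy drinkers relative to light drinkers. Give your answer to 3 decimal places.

risk, heavy drinkers = 306/2258 = 0.1355
risk, light drinkers = 258/2422 = 0.1065
RR = 0.1355 / 0.1065 = 1.272

RR = 1.272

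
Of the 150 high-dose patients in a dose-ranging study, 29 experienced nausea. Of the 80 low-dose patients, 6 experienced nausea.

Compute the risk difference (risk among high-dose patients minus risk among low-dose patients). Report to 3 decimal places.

risk, high-dose patients = 29/150 = 0.1933
risk, low-dose patients = 6/80 = 0.0750
risk difference = 0.1933 − 0.0750 = 0.118

0.118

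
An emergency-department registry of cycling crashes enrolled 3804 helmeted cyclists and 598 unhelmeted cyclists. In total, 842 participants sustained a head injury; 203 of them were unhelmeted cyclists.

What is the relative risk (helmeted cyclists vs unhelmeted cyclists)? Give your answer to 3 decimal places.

RR ≈ 0.495

helmeted cyclists with the outcome: 842 − 203 = 639
helmeted cyclists without the outcome: 3804 − 639 = 3165
unhelmeted cyclists without the outcome: 598 − 203 = 395
risk, helmeted cyclists = 639/3804 = 0.1680
risk, unhelmeted cyclists = 203/598 = 0.3395
RR = 0.1680 / 0.3395 = 0.495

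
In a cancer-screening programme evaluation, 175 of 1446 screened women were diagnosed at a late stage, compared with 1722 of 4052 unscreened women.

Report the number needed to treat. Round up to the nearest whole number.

NNT = 4

risk, screened women = 175/1446 = 0.121024
risk, unscreened women = 1722/4052 = 0.424975
absolute risk difference = 0.303952
1 / 0.303952 = 3.290 → round up → 4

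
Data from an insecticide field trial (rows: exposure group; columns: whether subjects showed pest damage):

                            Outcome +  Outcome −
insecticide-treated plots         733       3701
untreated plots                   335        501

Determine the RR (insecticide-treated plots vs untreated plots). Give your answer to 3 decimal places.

risk, insecticide-treated plots = 733/4434 = 0.1653
risk, untreated plots = 335/836 = 0.4007
RR = 0.1653 / 0.4007 = 0.413

0.413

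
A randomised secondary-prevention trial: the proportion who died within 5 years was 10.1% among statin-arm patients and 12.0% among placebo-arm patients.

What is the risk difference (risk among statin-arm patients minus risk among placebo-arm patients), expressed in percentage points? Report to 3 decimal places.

-1.900

risk difference = 0.1010 − 0.1200 = -0.0190 → -1.900 percentage points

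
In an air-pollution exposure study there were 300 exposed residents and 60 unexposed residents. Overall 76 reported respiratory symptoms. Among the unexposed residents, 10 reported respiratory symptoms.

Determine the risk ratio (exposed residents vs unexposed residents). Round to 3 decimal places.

exposed residents with the outcome: 76 − 10 = 66
exposed residents without the outcome: 300 − 66 = 234
unexposed residents without the outcome: 60 − 10 = 50
risk, exposed residents = 66/300 = 0.2200
risk, unexposed residents = 10/60 = 0.1667
RR = 0.2200 / 0.1667 = 1.320

1.320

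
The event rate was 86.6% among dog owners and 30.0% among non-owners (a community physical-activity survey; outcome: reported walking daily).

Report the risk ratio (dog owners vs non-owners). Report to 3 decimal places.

RR = 0.8660 / 0.3000 = 2.887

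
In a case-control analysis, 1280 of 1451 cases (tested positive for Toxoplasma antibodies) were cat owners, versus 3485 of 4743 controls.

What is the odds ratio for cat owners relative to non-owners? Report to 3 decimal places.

OR = (1280 × 1258) / (3485 × 171) = 1610240/595935 ≈ 2.702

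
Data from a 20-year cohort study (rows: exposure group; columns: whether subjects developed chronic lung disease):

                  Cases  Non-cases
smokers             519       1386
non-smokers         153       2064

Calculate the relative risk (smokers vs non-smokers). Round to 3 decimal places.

risk, smokers = 519/1905 = 0.2724
risk, non-smokers = 153/2217 = 0.0690
RR = 0.2724 / 0.0690 = 3.948

RR = 3.948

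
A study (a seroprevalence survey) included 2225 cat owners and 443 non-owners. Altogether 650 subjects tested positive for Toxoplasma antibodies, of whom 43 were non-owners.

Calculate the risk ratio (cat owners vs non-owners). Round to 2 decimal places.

cat owners with the outcome: 650 − 43 = 607
cat owners without the outcome: 2225 − 607 = 1618
non-owners without the outcome: 443 − 43 = 400
risk, cat owners = 607/2225 = 0.2728
risk, non-owners = 43/443 = 0.0971
RR = 0.2728 / 0.0971 = 2.81

2.81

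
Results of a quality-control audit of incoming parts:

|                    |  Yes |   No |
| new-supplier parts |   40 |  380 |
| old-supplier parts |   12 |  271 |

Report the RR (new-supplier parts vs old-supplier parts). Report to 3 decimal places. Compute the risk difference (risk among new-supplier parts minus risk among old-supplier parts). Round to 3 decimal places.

risk, new-supplier parts = 40/420 = 0.09524
risk, old-supplier parts = 12/283 = 0.04240
RR = 0.09524 / 0.04240 = 2.246
risk difference = 0.09524 − 0.04240 = 0.053

RR = 2.246; RD = 0.053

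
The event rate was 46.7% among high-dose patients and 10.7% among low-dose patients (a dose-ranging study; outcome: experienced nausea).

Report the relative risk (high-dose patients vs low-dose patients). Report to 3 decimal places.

RR = 0.4670 / 0.1070 = 4.364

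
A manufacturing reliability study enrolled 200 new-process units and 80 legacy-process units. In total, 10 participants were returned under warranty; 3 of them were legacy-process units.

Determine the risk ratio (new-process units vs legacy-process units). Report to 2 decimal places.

RR: 0.93

new-process units with the outcome: 10 − 3 = 7
new-process units without the outcome: 200 − 7 = 193
legacy-process units without the outcome: 80 − 3 = 77
risk, new-process units = 7/200 = 0.03500
risk, legacy-process units = 3/80 = 0.03750
RR = 0.03500 / 0.03750 = 0.93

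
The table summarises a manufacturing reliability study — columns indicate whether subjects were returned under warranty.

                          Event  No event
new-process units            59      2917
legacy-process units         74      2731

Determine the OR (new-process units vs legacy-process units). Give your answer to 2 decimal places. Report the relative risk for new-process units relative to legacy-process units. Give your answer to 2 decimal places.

OR = 0.75; RR = 0.75

odds, new-process units = 59/2917 = 0.02023
odds, legacy-process units = 74/2731 = 0.02710
OR = 0.02023 / 0.02710 = 0.75
risk, new-process units = 59/2976 = 0.01983
risk, legacy-process units = 74/2805 = 0.02638
RR = 0.01983 / 0.02638 = 0.75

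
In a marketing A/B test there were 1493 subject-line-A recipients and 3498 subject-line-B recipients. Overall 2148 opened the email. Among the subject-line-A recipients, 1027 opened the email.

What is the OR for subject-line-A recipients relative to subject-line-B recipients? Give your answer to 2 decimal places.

subject-line-A recipients without the outcome: 1493 − 1027 = 466
subject-line-B recipients with the outcome: 2148 − 1027 = 1121
subject-line-B recipients without the outcome: 3498 − 1121 = 2377
odds, subject-line-A recipients = 1027/466 = 2.2039
odds, subject-line-B recipients = 1121/2377 = 0.4716
OR = 2.2039 / 0.4716 = 4.67

OR = 4.67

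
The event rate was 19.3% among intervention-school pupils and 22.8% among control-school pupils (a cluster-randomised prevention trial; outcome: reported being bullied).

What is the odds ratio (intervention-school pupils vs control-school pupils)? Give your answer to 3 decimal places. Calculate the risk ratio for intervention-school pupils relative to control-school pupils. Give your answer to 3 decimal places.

odds, intervention-school pupils = 0.1930/0.8070 = 0.2392
odds, control-school pupils = 0.2280/0.7720 = 0.2953
OR = 0.2392 / 0.2953 = 0.810
RR = 0.1930 / 0.2280 = 0.846

OR = 0.810; RR = 0.846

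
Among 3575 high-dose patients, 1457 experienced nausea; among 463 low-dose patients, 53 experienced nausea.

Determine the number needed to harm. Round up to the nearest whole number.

risk, high-dose patients = 1457/3575 = 0.407552
risk, low-dose patients = 53/463 = 0.114471
absolute risk difference = 0.293082
1 / 0.293082 = 3.412 → round up → 4

4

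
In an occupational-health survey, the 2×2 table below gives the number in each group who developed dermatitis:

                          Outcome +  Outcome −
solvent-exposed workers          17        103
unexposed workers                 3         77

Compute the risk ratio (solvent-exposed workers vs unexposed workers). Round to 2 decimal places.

risk, solvent-exposed workers = 17/120 = 0.14167
risk, unexposed workers = 3/80 = 0.03750
RR = 0.14167 / 0.03750 = 3.78

3.78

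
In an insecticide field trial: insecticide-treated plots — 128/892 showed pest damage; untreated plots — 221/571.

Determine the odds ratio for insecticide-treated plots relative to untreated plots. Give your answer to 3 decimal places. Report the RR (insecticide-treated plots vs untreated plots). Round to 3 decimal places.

OR = (128 × 350) / (764 × 221) = 44800/168844 ≈ 0.265
risk, insecticide-treated plots = 128/892 = 0.1435
risk, untreated plots = 221/571 = 0.3870
RR = 0.1435 / 0.3870 = 0.371

OR = 0.265; RR = 0.371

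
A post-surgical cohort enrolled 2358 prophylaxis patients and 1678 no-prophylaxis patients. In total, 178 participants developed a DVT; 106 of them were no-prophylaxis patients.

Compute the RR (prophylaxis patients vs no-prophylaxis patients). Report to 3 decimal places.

0.483

prophylaxis patients with the outcome: 178 − 106 = 72
prophylaxis patients without the outcome: 2358 − 72 = 2286
no-prophylaxis patients without the outcome: 1678 − 106 = 1572
risk, prophylaxis patients = 72/2358 = 0.03053
risk, no-prophylaxis patients = 106/1678 = 0.06317
RR = 0.03053 / 0.06317 = 0.483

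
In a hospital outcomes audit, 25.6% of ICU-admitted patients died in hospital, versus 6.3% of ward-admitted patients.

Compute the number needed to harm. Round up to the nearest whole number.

NNH = 6

absolute risk difference = 0.193000
1 / 0.193000 = 5.181 → round up → 6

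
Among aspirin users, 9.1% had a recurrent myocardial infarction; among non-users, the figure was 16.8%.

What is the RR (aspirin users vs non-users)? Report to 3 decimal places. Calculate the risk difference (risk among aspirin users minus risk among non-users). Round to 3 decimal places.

RR = 0.542; RD = -0.077

RR = 0.0910 / 0.1680 = 0.542
risk difference = 0.0910 − 0.1680 = -0.077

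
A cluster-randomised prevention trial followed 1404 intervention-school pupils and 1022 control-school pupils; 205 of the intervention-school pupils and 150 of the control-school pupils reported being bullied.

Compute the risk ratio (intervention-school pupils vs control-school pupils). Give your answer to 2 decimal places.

RR ≈ 0.99

risk, intervention-school pupils = 205/1404 = 0.1460
risk, control-school pupils = 150/1022 = 0.1468
RR = 0.1460 / 0.1468 = 0.99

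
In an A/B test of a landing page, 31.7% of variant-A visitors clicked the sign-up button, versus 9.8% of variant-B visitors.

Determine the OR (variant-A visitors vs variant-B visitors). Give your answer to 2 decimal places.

OR = 4.27

odds, variant-A visitors = 0.3170/0.6830 = 0.4641
odds, variant-B visitors = 0.0980/0.9020 = 0.1086
OR = 0.4641 / 0.1086 = 4.27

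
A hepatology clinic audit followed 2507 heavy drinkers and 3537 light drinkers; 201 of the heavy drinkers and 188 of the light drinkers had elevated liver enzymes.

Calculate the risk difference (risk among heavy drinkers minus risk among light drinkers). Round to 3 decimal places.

0.027

risk, heavy drinkers = 201/2507 = 0.0802
risk, light drinkers = 188/3537 = 0.0532
risk difference = 0.0802 − 0.0532 = 0.027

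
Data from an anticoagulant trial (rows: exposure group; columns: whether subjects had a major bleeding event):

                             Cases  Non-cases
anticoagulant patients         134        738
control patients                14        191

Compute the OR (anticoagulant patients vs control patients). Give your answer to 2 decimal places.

OR = (134 × 191) / (738 × 14) = 25594/10332 ≈ 2.48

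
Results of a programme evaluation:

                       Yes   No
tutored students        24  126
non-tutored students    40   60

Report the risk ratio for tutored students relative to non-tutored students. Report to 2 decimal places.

RR = 0.40

risk, tutored students = 24/150 = 0.1600
risk, non-tutored students = 40/100 = 0.4000
RR = 0.1600 / 0.4000 = 0.40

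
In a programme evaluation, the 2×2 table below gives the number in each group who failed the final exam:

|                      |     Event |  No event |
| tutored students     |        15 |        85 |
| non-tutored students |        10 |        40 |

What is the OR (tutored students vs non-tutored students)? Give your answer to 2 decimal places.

OR = (15 × 40) / (85 × 10) = 600/850 ≈ 0.71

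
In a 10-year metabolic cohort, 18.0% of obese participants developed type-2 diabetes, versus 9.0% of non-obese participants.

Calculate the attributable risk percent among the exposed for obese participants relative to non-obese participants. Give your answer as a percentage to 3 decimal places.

AR% = (0.1800 − 0.0900) / 0.1800 = 0.5000 → 50.000%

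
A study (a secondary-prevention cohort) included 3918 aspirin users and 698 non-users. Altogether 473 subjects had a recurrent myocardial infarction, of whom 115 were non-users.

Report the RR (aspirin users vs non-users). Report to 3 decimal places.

0.555

aspirin users with the outcome: 473 − 115 = 358
aspirin users without the outcome: 3918 − 358 = 3560
non-users without the outcome: 698 − 115 = 583
risk, aspirin users = 358/3918 = 0.0914
risk, non-users = 115/698 = 0.1648
RR = 0.0914 / 0.1648 = 0.555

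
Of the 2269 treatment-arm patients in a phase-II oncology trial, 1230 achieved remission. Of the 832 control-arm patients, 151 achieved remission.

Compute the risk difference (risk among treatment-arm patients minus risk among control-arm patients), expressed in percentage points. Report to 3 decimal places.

risk, treatment-arm patients = 1230/2269 = 0.5421
risk, control-arm patients = 151/832 = 0.1815
risk difference = 0.5421 − 0.1815 = 0.3606 → 36.060 percentage points

36.060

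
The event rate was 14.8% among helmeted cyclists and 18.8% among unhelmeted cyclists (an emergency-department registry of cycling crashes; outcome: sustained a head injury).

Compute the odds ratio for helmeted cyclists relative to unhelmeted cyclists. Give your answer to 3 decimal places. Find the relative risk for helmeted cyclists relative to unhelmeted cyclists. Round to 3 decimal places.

OR = 0.750; RR = 0.787

odds, helmeted cyclists = 0.1480/0.8520 = 0.1737
odds, unhelmeted cyclists = 0.1880/0.8120 = 0.2315
OR = 0.1737 / 0.2315 = 0.750
RR = 0.1480 / 0.1880 = 0.787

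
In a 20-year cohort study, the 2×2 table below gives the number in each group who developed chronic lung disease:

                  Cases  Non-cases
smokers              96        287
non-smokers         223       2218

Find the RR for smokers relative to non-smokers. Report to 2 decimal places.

risk, smokers = 96/383 = 0.2507
risk, non-smokers = 223/2441 = 0.0914
RR = 0.2507 / 0.0914 = 2.74

RR ≈ 2.74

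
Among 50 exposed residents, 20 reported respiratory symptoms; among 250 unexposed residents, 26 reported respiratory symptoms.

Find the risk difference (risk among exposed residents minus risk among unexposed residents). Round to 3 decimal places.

risk, exposed residents = 20/50 = 0.4000
risk, unexposed residents = 26/250 = 0.1040
risk difference = 0.4000 − 0.1040 = 0.296

RD = 0.296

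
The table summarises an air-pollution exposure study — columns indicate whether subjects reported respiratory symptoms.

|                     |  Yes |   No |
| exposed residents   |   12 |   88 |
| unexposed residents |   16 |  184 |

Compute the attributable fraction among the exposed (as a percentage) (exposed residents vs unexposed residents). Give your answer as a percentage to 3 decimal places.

risk, exposed residents = 12/100 = 0.1200
risk, unexposed residents = 16/200 = 0.0800
AR% = (0.1200 − 0.0800) / 0.1200 = 0.3333 → 33.333%

AR% = 33.333%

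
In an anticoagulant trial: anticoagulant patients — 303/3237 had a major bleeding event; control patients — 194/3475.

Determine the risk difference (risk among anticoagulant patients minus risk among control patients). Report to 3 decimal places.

0.038

risk, anticoagulant patients = 303/3237 = 0.0936
risk, control patients = 194/3475 = 0.0558
risk difference = 0.0936 − 0.0558 = 0.038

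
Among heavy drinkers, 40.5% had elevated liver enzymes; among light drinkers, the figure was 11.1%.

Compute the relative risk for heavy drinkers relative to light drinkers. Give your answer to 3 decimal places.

RR = 0.4050 / 0.1110 = 3.649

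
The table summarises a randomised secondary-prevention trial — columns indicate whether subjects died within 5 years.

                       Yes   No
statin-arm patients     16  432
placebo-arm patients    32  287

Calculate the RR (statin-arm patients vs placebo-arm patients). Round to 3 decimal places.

RR ≈ 0.356

risk, statin-arm patients = 16/448 = 0.03571
risk, placebo-arm patients = 32/319 = 0.10031
RR = 0.03571 / 0.10031 = 0.356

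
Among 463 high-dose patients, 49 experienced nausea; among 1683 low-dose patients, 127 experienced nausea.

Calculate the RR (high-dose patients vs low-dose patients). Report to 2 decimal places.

risk, high-dose patients = 49/463 = 0.1058
risk, low-dose patients = 127/1683 = 0.0755
RR = 0.1058 / 0.0755 = 1.40

1.40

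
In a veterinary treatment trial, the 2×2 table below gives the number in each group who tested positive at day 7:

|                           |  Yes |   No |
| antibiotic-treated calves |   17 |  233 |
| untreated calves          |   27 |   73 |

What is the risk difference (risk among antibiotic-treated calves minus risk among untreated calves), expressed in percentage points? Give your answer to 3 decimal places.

risk, antibiotic-treated calves = 17/250 = 0.0680
risk, untreated calves = 27/100 = 0.2700
risk difference = 0.0680 − 0.2700 = -0.2020 → -20.200 percentage points

-20.200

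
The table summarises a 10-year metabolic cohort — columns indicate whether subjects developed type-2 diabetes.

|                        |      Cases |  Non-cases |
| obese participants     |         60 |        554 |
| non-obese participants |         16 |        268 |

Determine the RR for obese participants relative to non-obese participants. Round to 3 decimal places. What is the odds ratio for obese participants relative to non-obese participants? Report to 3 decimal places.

risk, obese participants = 60/614 = 0.0977
risk, non-obese participants = 16/284 = 0.0563
RR = 0.0977 / 0.0563 = 1.735
OR = (60 × 268) / (554 × 16) = 16080/8864 ≈ 1.814

RR = 1.735; OR = 1.814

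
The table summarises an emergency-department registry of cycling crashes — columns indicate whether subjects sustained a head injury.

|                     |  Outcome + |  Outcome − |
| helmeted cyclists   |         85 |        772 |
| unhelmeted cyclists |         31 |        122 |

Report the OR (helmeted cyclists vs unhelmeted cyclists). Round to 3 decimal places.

OR = (85 × 122) / (772 × 31) = 10370/23932 ≈ 0.433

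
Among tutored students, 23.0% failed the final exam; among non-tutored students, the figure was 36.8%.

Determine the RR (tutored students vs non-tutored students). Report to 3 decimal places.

RR = 0.2300 / 0.3680 = 0.625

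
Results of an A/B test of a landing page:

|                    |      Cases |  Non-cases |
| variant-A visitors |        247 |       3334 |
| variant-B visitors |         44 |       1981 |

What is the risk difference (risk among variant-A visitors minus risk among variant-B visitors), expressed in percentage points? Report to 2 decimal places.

risk, variant-A visitors = 247/3581 = 0.06898
risk, variant-B visitors = 44/2025 = 0.02173
risk difference = 0.06898 − 0.02173 = 0.04725 → 4.72 percentage points

RD = 4.72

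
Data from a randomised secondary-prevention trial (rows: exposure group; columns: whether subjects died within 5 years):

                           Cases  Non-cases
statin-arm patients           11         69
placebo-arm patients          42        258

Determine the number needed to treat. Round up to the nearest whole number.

risk, statin-arm patients = 11/80 = 0.137500
risk, placebo-arm patients = 42/300 = 0.140000
absolute risk difference = 0.002500
1 / 0.002500 = 400.000 → round up → 400

400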